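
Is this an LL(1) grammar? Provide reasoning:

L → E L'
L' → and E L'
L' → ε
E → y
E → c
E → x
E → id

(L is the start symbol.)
Yes, the grammar is LL(1).

Relevant sets:
  FOLLOW(L') = { $ }

For L':
  PREDICT(L' → and E L') = { 'and' }
  PREDICT(L' → ε) = { $ }
For E:
  PREDICT(E → y) = { 'y' }
  PREDICT(E → c) = { 'c' }
  PREDICT(E → x) = { 'x' }
  PREDICT(E → id) = { 'id' }
L has a single production, so nothing to check there.

All predict sets are disjoint. The grammar IS LL(1).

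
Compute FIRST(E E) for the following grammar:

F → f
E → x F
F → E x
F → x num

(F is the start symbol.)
{ 'x' }

FIRST sets of the non-terminals involved (from the grammar, by fixed-point iteration):
  FIRST(E) = { 'x' }

To compute FIRST(E E), process the symbols left to right:
Symbol E is a non-terminal. Add FIRST(E) \ {ε} = { 'x' }
E is not nullable (ε ∉ FIRST(E)), so stop here.
FIRST(E E) = { 'x' }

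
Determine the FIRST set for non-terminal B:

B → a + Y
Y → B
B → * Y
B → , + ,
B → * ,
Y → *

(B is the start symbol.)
From B → a + Y:
  - a is a terminal: add 'a' and stop
From B → * Y:
  - '*' is a terminal: add '*' and stop
From B → , + ,:
  - ',' is a terminal: add ',' and stop
From B → * ,:
  - '*' is a terminal: add '*' and stop

Collecting: FIRST(B) = { '*', ',', 'a' }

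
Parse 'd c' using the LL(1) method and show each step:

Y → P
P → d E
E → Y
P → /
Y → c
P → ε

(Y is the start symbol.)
LL(1) parsing maintains a stack (initially the start symbol over $) and the input. At each step: if the stack top is a terminal, match it against the current input token; if it is a non-terminal N, replace it with the RHS of M[N, lookahead] (the unique production whose predict set contains the lookahead).

Stack is shown with the top on the left.

Stack  Input  Action
--------------------
Y $    d c $  output Y → P
P $    d c $  output P → d E
d E $  d c $  match 'd'
E $    c $    output E → Y
Y $    c $    output Y → c
c $    c $    match 'c'
$      $      accept

The string is accepted.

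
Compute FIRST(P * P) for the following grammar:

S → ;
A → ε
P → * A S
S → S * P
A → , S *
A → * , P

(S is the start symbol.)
FIRST sets of the non-terminals involved (from the grammar, by fixed-point iteration):
  FIRST(P) = { '*' }

To compute FIRST(P * P), process the symbols left to right:
Symbol P is a non-terminal. Add FIRST(P) \ {ε} = { '*' }
P is not nullable (ε ∉ FIRST(P)), so stop here.
FIRST(P * P) = { '*' }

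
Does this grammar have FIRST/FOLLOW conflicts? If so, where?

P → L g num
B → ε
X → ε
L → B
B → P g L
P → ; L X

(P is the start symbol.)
Yes. B → P g L with FOLLOW(B) on { 'g' }

A FIRST/FOLLOW conflict occurs when a non-terminal N has a nullable alternative N → β (β ⇒* ε) and another alternative N → α with FIRST(α) ∩ FOLLOW(N) ≠ ∅: on such a lookahead the parser cannot decide between expanding α and letting N vanish via β.

Nullable non-terminals: B, L, X.
FIRST sets used below: FIRST(P) = { ';', 'g' }

B: nullable alternative(s) B → ε; FOLLOW(B) = { $, 'g' }
  B → ε: FIRST \ {ε} = { } — this is the only nullable alternative, skip
  B → P g L: FIRST \ {ε} = { ';', 'g' } — overlaps FOLLOW(B) on { 'g' }: CONFLICT
L has a nullable alternative but only one production, so nothing to check.
X has a nullable alternative but only one production, so nothing to check.

P has no nullable alternative, so no FIRST/FOLLOW check is needed there.

So the grammar has 1 FIRST/FOLLOW conflict (marked CONFLICT above).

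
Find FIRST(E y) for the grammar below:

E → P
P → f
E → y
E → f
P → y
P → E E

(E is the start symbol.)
{ 'f', 'y' }

FIRST sets of the non-terminals involved (from the grammar, by fixed-point iteration):
  FIRST(E) = { 'f', 'y' }

To compute FIRST(E y), process the symbols left to right:
Symbol E is a non-terminal. Add FIRST(E) \ {ε} = { 'f', 'y' }
E is not nullable (ε ∉ FIRST(E)), so stop here.
FIRST(E y) = { 'f', 'y' }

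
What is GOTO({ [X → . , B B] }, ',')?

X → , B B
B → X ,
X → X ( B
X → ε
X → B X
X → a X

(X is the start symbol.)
{ [B → . X ,], [X → , . B B], [X → . , B B], [X → . B X], [X → . X ( B], [X → . a X], [X → .] }

GOTO(I, ',') = CLOSURE({ [A → αX.β] : [A → α.Xβ] ∈ I, X = ',' })

Items with dot before ',', with the dot advanced:
  [X → . , B B] → [X → , . B B]
Closure of the advanced items:
  [X → , . B B] has the dot before B: add [B → . X ,]
  [B → . X ,] has the dot before X: add [X → . , B B], [X → . X ( B], [X → .], [X → . B X], [X → . a X]

GOTO = { [B → . X ,], [X → , . B B], [X → . , B B], [X → . B X], [X → . X ( B], [X → . a X], [X → .] }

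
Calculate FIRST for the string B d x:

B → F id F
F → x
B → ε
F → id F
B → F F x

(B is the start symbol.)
{ 'd', 'id', 'x' }

FIRST sets of the non-terminals involved (from the grammar, by fixed-point iteration):
  FIRST(B) = { 'id', 'x', ε }

To compute FIRST(B d x), process the symbols left to right:
Symbol B is a non-terminal. Add FIRST(B) \ {ε} = { 'id', 'x' }
B is nullable (ε ∈ FIRST(B)), continue to the next symbol.
Symbol d is a terminal. Add 'd' and stop.
FIRST(B d x) = { 'd', 'id', 'x' }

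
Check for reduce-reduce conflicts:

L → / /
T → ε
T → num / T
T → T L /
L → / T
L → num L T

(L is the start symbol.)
No reduce-reduce conflicts

A reduce-reduce conflict occurs when an LR(0) state has two complete items [A → α .] and [B → β .] — both call for a reduction, and with no lookahead the parser cannot choose between them.

Augment with L' → L and build the canonical LR(0) collection (I0 = CLOSURE({[L' → . L]}), then GOTO on every symbol after a dot until no new states appear). It has 13 states:
  I0: { [L → . / /], [L → . / T], [L → . num L T], [L' → . L] }  — shift
  I1: { [L → / . /], [L → / . T], [T → . T L /], [T → . num / T], [T → .] }  — shift, reduce
  I2: { [L' → L .] }  — accept
  I3: { [L → . / /], [L → . / T], [L → . num L T], [L → num . L T] }  — shift
  I4: { [L → num L . T], [T → . T L /], [T → . num / T], [T → .] }  — shift, reduce
  I5: { [L → . / /], [L → . / T], [L → . num L T], [L → num L T .], [T → T . L /] }  — shift, reduce
  I6: { [T → num . / T] }  — shift
  I7: { [T → . T L /], [T → . num / T], [T → .], [T → num / . T] }  — shift, reduce
  I8: { [L → . / /], [L → . / T], [L → . num L T], [T → T . L /], [T → num / T .] }  — shift, reduce
  I9: { [T → T L . /] }  — shift
  I10: { [T → T L / .] }  — reduce
  I11: { [L → / / .] }  — reduce
  I12: { [L → . / /], [L → . / T], [L → . num L T], [L → / T .], [T → T . L /] }  — shift, reduce

No state contains more than one complete item.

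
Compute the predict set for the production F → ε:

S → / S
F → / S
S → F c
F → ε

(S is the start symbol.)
PREDICT(F → ε) = (FIRST(RHS) \ {ε}) ∪ (FOLLOW(F) if ε ∈ FIRST(RHS), i.e. RHS ⇒* ε)
The right-hand side is ε (FIRST(ε) = { ε }), so the predict set is FOLLOW(F) = { 'c' }
PREDICT(F → ε) = { 'c' }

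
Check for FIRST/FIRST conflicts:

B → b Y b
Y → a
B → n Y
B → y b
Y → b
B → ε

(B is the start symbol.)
A FIRST/FIRST conflict occurs when two productions N → α and N → β for the same non-terminal have FIRST(α) ∩ FIRST(β) ≠ ∅ (with ε ∈ FIRST of a nullable right-hand side, so two nullable alternatives also conflict).

Productions for B:
  B → b Y b: FIRST = { 'b' }
  B → n Y: FIRST = { 'n' }
  B → y b: FIRST = { 'y' }
  B → ε: FIRST = { ε }
Productions for Y:
  Y → a: FIRST = { 'a' }
  Y → b: FIRST = { 'b' }

All alternatives of each non-terminal have pairwise disjoint FIRST sets.

Answer: No FIRST/FIRST conflicts.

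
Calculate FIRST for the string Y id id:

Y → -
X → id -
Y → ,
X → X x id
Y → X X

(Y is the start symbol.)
FIRST sets of the non-terminals involved (from the grammar, by fixed-point iteration):
  FIRST(Y) = { ',', '-', 'id' }

To compute FIRST(Y id id), process the symbols left to right:
Symbol Y is a non-terminal. Add FIRST(Y) \ {ε} = { ',', '-', 'id' }
Y is not nullable (ε ∉ FIRST(Y)), so stop here.
FIRST(Y id id) = { ',', '-', 'id' }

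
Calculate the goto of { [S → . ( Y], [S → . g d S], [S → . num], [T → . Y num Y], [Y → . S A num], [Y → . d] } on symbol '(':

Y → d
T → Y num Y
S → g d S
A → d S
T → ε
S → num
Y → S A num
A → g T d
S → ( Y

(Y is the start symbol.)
{ [S → ( . Y], [S → . ( Y], [S → . g d S], [S → . num], [Y → . S A num], [Y → . d] }

GOTO(I, '(') = CLOSURE({ [A → αX.β] : [A → α.Xβ] ∈ I, X = '(' })

Items with dot before '(', with the dot advanced:
  [S → . ( Y] → [S → ( . Y]
Closure of the advanced items:
  [S → ( . Y] has the dot before Y: add [Y → . d], [Y → . S A num]
  [Y → . S A num] has the dot before S: add [S → . g d S], [S → . num], [S → . ( Y]

GOTO = { [S → ( . Y], [S → . ( Y], [S → . g d S], [S → . num], [Y → . S A num], [Y → . d] }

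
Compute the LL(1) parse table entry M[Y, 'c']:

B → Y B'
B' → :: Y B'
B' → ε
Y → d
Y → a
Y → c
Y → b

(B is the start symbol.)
To find M[Y, 'c'], we find productions for Y where 'c' is in the predict set (PREDICT(N → α) = (FIRST(α) \ {ε}) ∪ (FOLLOW(N) if α ⇒* ε)).

Y → d: PREDICT = { 'd' }
Y → a: PREDICT = { 'a' }
Y → c: PREDICT = { 'c' }
  'c' is in predict set, so this production goes in M[Y, 'c']
Y → b: PREDICT = { 'b' }

M[Y, 'c'] = Y → c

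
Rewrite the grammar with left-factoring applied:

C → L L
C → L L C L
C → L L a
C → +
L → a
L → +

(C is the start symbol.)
Left-factoring transforms A → αβ₁ | αβ₂ into A → αA' and A' → β₁ | β₂
(α is the longest common prefix among the alternatives). Repeat until
no nonterminal has two alternatives with a common prefix.

Round 1: C has alternatives sharing prefix 'L L'. Introduce C': C → L L C'
  Add: C' → ε
  Add: C' → C L
  Add: C' → a

No remaining common prefixes — done.

Resulting grammar:
C → L L C'
C' → ε
C' → C L
C' → a
C → +
L → a
L → +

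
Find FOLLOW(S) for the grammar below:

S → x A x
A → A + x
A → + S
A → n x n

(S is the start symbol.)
{ $, '+', 'x' }

S is the start symbol, so $ ∈ FOLLOW(S).
In A → + S: S is at the end, add FOLLOW(A)

The FOLLOW sets referred to above (computed the same way, to a fixed point):
  FOLLOW(A) = { '+', 'x' }

Taking the union: FOLLOW(S) = { $, '+', 'x' }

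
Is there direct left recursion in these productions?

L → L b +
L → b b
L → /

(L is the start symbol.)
Direct left recursion occurs when N → N α for some non-terminal N (the right-hand side begins with the left-hand side itself).

L → L b +: LEFT RECURSIVE (starts with L)
L → b b: starts with b
L → /: starts with '/'

The grammar has direct left recursion on: L.

Answer: Yes, L is left-recursive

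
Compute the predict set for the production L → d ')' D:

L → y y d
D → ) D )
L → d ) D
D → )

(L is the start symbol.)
PREDICT(L → d ')' D) = (FIRST(RHS) \ {ε}) ∪ (FOLLOW(L) if ε ∈ FIRST(RHS), i.e. RHS ⇒* ε)
FIRST(d ')' D) = { 'd' }
ε ∉ FIRST(d ')' D), so FOLLOW(L) is not added.
PREDICT(L → d ')' D) = { 'd' }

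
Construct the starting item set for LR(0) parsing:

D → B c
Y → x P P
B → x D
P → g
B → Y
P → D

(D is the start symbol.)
First, augment the grammar with D' → D
I₀ = CLOSURE({ [D' → . D] }):
  [D' → . D] has the dot before D: add [D → . B c]
  [D → . B c] has the dot before B: add [B → . x D], [B → . Y]
  [B → . Y] has the dot before Y: add [Y → . x P P]
No further items can be added.

I₀ = { [B → . Y], [B → . x D], [D → . B c], [D' → . D], [Y → . x P P] }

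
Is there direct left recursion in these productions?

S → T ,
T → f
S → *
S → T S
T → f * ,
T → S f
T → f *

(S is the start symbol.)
No direct left recursion

Direct left recursion occurs when N → N α for some non-terminal N (the right-hand side begins with the left-hand side itself).

S → T ,: starts with T
T → f: starts with f
S → *: starts with '*'
S → T S: starts with T
T → f * ,: starts with f
T → S f: starts with S
T → f *: starts with f

No direct left recursion found.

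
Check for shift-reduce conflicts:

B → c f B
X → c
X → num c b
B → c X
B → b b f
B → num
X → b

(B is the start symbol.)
Augment with B' → B and build the canonical LR(0) collection (I0 = CLOSURE({[B' → . B]}), then GOTO on every symbol after a dot until no new states appear). It has 15 states:
  I0: { [B → . b b f], [B → . c X], [B → . c f B], [B → . num], [B' → . B] }  — shift
  I1: { [B' → B .] }  — accept
  I2: { [B → b . b f] }  — shift
  I3: { [B → c . X], [B → c . f B], [X → . b], [X → . c], [X → . num c b] }  — shift
  I4: { [B → num .] }  — reduce
  I5: { [B → c X .] }  — reduce
  I6: { [X → b .] }  — reduce
  I7: { [X → c .] }  — reduce
  I8: { [B → . b b f], [B → . c X], [B → . c f B], [B → . num], [B → c f . B] }  — shift
  I9: { [X → num . c b] }  — shift
  I10: { [X → num c . b] }  — shift
  I11: { [X → num c b .] }  — reduce
  I12: { [B → c f B .] }  — reduce
  I13: { [B → b b . f] }  — shift
  I14: { [B → b b f .] }  — reduce

No state contains both a complete item and a shift item.

Answer: No shift-reduce conflicts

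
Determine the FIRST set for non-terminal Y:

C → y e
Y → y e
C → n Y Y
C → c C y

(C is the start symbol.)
{ 'y' }

To compute FIRST(Y), examine every production with Y on the left-hand side, reading each right-hand side left to right until a non-nullable symbol is reached.

From Y → y e:
  - y is a terminal: add 'y' and stop

Collecting: FIRST(Y) = { 'y' }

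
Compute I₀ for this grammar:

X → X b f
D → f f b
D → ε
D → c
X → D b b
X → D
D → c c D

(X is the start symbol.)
{ [D → . c c D], [D → . c], [D → . f f b], [D → .], [X → . D b b], [X → . D], [X → . X b f], [X' → . X] }

First, augment the grammar with X' → X
I₀ = CLOSURE({ [X' → . X] }):
  [X' → . X] has the dot before X: add [X → . X b f], [X → . D b b], [X → . D]
  [X → . D b b] has the dot before D: add [D → . f f b], [D → .], [D → . c], [D → . c c D]
No further items can be added.

I₀ = { [D → . c c D], [D → . c], [D → . f f b], [D → .], [X → . D b b], [X → . D], [X → . X b f], [X' → . X] }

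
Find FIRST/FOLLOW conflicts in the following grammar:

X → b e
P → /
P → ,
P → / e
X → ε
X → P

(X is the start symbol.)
A FIRST/FOLLOW conflict occurs when a non-terminal N has a nullable alternative N → β (β ⇒* ε) and another alternative N → α with FIRST(α) ∩ FOLLOW(N) ≠ ∅: on such a lookahead the parser cannot decide between expanding α and letting N vanish via β.

Nullable non-terminals: X.
FIRST sets used below: FIRST(P) = { ',', '/' }

X: nullable alternative(s) X → ε; FOLLOW(X) = { $ }
  X → b e: FIRST \ {ε} = { 'b' } — disjoint from FOLLOW(X)
  X → ε: FIRST \ {ε} = { } — this is the only nullable alternative, skip
  X → P: FIRST \ {ε} = { ',', '/' } — disjoint from FOLLOW(X)

P has no nullable alternative, so no FIRST/FOLLOW check is needed there.

No FIRST/FOLLOW conflicts found.

Answer: No FIRST/FOLLOW conflicts.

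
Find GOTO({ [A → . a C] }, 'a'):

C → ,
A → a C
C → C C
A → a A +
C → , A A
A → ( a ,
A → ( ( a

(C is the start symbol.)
{ [A → a . C], [C → . , A A], [C → . ,], [C → . C C] }

GOTO(I, 'a') = CLOSURE({ [A → αX.β] : [A → α.Xβ] ∈ I, X = 'a' })

Items with dot before 'a', with the dot advanced:
  [A → . a C] → [A → a . C]
Closure of the advanced items:
  [A → a . C] has the dot before C: add [C → . ,], [C → . C C], [C → . , A A]

GOTO = { [A → a . C], [C → . , A A], [C → . ,], [C → . C C] }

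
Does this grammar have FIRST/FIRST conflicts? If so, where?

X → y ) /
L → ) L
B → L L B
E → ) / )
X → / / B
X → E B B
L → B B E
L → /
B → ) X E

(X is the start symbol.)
A FIRST/FIRST conflict occurs when two productions N → α and N → β for the same non-terminal have FIRST(α) ∩ FIRST(β) ≠ ∅ (with ε ∈ FIRST of a nullable right-hand side, so two nullable alternatives also conflict).

FIRST sets of the non-terminals at (or reachable through a nullable prefix from) the front of some alternative:
  FIRST(E) = { ')' }
  FIRST(B) = { ')', '/' }
  FIRST(L) = { ')', '/' }

Productions for X:
  X → y ) /: FIRST = { 'y' }
  X → / / B: FIRST = { '/' }
  X → E B B: FIRST = { ')' }
Productions for L:
  L → ) L: FIRST = { ')' }
  L → B B E: FIRST = { ')', '/' }
  L → /: FIRST = { '/' }
Productions for B:
  B → L L B: FIRST = { ')', '/' }
  B → ) X E: FIRST = { ')' }
E has only one production, so no FIRST/FIRST conflict is possible there.

Conflict for L: L → ) L and L → B B E
  Overlap: { ')' }
Conflict for L: L → B B E and L → /
  Overlap: { '/' }
Conflict for B: B → L L B and B → ) X E
  Overlap: { ')' }

Answer: Yes. L → ')' L / L → B B E on { ')' }; L → B B E / L → '/' on { '/' }; B → L L B / B → ')' X E on { ')' }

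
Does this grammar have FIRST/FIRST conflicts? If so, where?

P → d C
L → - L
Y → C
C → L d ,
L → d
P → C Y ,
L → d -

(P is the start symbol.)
Yes. P → d C / P → C Y ',' on { 'd' }; L → d / L → d '-' on { 'd' }

FIRST sets of the non-terminals at (or reachable through a nullable prefix from) the front of some alternative:
  FIRST(C) = { '-', 'd' }

Productions for P:
  P → d C: FIRST = { 'd' }
  P → C Y ,: FIRST = { '-', 'd' }
Productions for L:
  L → - L: FIRST = { '-' }
  L → d: FIRST = { 'd' }
  L → d -: FIRST = { 'd' }
Y, C have only one production, so no FIRST/FIRST conflict is possible there.

Conflict for P: P → d C and P → C Y ,
  Overlap: { 'd' }
Conflict for L: L → d and L → d -
  Overlap: { 'd' }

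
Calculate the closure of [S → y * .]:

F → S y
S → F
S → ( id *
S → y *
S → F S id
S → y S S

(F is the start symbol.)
To compute CLOSURE, for each item [A → α.Bβ] where B is a non-terminal, add [B → .γ] for all productions B → γ; repeat for the newly added items until nothing changes.

Start with: [S → y * .]
The dot is at the end, so nothing is added.

CLOSURE = { [S → y * .] }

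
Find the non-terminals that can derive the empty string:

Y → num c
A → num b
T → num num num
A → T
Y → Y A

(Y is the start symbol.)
None

A non-terminal is nullable if it can derive ε (the empty string): either it has an ε-production, or it has a production whose right-hand side consists entirely of nullable non-terminals.

There are no ε-productions, so no non-terminal can derive ε.
No non-terminals are nullable.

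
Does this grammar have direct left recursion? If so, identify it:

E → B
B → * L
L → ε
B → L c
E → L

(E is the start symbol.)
Direct left recursion occurs when N → N α for some non-terminal N (the right-hand side begins with the left-hand side itself).

E → B: starts with B
B → * L: starts with '*'
L → ε: starts with ε
B → L c: starts with L
E → L: starts with L

No direct left recursion found.

Answer: No direct left recursion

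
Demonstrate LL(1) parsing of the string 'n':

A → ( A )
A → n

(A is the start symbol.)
LL(1) parsing maintains a stack (initially the start symbol over $) and the input. At each step: if the stack top is a terminal, match it against the current input token; if it is a non-terminal N, replace it with the RHS of M[N, lookahead] (the unique production whose predict set contains the lookahead).

Stack is shown with the top on the left.

Stack  Input  Action
--------------------
A $    n $    output A → n
n $    n $    match 'n'
$      $      accept

The string is accepted.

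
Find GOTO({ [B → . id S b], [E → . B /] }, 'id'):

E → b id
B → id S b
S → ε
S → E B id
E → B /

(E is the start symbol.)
GOTO(I, 'id') = CLOSURE({ [A → αX.β] : [A → α.Xβ] ∈ I, X = 'id' })

Items with dot before 'id', with the dot advanced:
  [B → . id S b] → [B → id . S b]
Closure of the advanced items:
  [B → id . S b] has the dot before S: add [S → .], [S → . E B id]
  [S → . E B id] has the dot before E: add [E → . b id], [E → . B /]
  [E → . B /] has the dot before B: add [B → . id S b]

GOTO = { [B → . id S b], [B → id . S b], [E → . B /], [E → . b id], [S → . E B id], [S → .] }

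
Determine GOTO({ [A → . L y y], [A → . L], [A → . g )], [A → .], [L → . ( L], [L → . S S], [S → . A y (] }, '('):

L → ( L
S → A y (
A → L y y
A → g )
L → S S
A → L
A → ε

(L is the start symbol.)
{ [A → . L y y], [A → . L], [A → . g )], [A → .], [L → ( . L], [L → . ( L], [L → . S S], [S → . A y (] }

GOTO(I, '(') = CLOSURE({ [A → αX.β] : [A → α.Xβ] ∈ I, X = '(' })

Items with dot before '(', with the dot advanced:
  [L → . ( L] → [L → ( . L]
Closure of the advanced items:
  [L → ( . L] has the dot before L: add [L → . ( L], [L → . S S]
  [L → . S S] has the dot before S: add [S → . A y (]
  [S → . A y (] has the dot before A: add [A → . L y y], [A → . g )], [A → . L], [A → .]

GOTO = { [A → . L y y], [A → . L], [A → . g )], [A → .], [L → ( . L], [L → . ( L], [L → . S S], [S → . A y (] }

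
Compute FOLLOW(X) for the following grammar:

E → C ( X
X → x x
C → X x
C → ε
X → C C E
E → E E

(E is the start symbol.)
{ $, '(', 'x' }

To compute FOLLOW(X), find every occurrence of X on a right-hand side N → α X β: add FIRST(β) \ {ε}, and if β is empty or nullable also add FOLLOW(N). Iterate to a fixed point.

In E → C ( X: X is at the end, add FOLLOW(E)
In C → X x: X is followed by x, add FIRST(x) \ {ε} = { 'x' }

The FOLLOW sets referred to above (computed the same way, to a fixed point):
  FOLLOW(E) = { $, '(', 'x' }

Taking the union: FOLLOW(X) = { $, '(', 'x' }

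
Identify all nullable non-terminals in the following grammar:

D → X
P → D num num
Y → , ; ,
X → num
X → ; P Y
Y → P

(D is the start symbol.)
None

There are no ε-productions, so no non-terminal can derive ε.
No non-terminals are nullable.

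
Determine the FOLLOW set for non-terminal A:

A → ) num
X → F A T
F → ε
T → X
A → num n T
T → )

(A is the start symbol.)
To compute FOLLOW(A), find every occurrence of A on a right-hand side N → α A β: add FIRST(β) \ {ε}, and if β is empty or nullable also add FOLLOW(N). Iterate to a fixed point.

A is the start symbol, so $ ∈ FOLLOW(A).
In X → F A T: A is followed by T, add FIRST(T) \ {ε} = { ')', 'num' }

Taking the union: FOLLOW(A) = { $, ')', 'num' }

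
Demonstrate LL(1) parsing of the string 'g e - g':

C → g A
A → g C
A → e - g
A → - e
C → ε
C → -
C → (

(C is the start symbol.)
LL(1) parsing maintains a stack (initially the start symbol over $) and the input. At each step: if the stack top is a terminal, match it against the current input token; if it is a non-terminal N, replace it with the RHS of M[N, lookahead] (the unique production whose predict set contains the lookahead).

Stack is shown with the top on the left.

Stack    Input      Action
--------------------------
C $      g e - g $  output C → g A
g A $    g e - g $  match 'g'
A $      e - g $    output A → e - g
e - g $  e - g $    match 'e'
- g $    - g $      match '-'
g $      g $        match 'g'
$        $          accept

The string is accepted.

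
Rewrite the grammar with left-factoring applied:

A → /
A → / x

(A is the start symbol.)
Left-factoring transforms A → αβ₁ | αβ₂ into A → αA' and A' → β₁ | β₂
(α is the longest common prefix among the alternatives). Repeat until
no nonterminal has two alternatives with a common prefix.

Round 1: A has alternatives sharing prefix '/'. Introduce A': A → / A'
  Add: A' → ε
  Add: A' → x

No remaining common prefixes — done.

Resulting grammar:
A → / A'
A' → ε
A' → x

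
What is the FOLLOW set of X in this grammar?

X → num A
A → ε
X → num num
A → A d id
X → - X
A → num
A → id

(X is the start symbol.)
X is the start symbol, so $ ∈ FOLLOW(X).
In X → - X: X is at the end; this adds FOLLOW(X) to itself — nothing new

Taking the union: FOLLOW(X) = { $ }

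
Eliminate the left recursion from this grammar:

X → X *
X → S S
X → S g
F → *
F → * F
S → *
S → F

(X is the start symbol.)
X is directly left-recursive. The standard transformation for
  A → A α₁ | ... | A α_m | β₁ | ... | β_n
is
  A  → β₁ A' | ... | β_n A'
  A' → α₁ A' | ... | α_m A' | ε

X → S S becomes X → S S X'
X → S g becomes X → S g X'
X → X * becomes X' → * X'
Add X' → ε

Productions for other non-terminals are unchanged:
  F → *
  F → * F
  S → *
  S → F

Resulting grammar:
X → S S X'
X → S g X'
X' → * X'
X' → ε
F → *
F → * F
S → *
S → F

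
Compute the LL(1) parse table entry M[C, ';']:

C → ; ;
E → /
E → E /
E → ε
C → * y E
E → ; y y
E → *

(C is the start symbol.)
To find M[C, ';'], we find productions for C where ';' is in the predict set (PREDICT(N → α) = (FIRST(α) \ {ε}) ∪ (FOLLOW(N) if α ⇒* ε)).

C → ; ;: PREDICT = { ';' }
  ';' is in predict set, so this production goes in M[C, ';']
C → * y E: PREDICT = { '*' }

M[C, ';'] = C → ; ;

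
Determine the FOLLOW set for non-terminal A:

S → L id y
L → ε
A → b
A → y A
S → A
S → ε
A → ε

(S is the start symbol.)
To compute FOLLOW(A), find every occurrence of A on a right-hand side N → α A β: add FIRST(β) \ {ε}, and if β is empty or nullable also add FOLLOW(N). Iterate to a fixed point.

In A → y A: A is at the end; this adds FOLLOW(A) to itself — nothing new
In S → A: A is at the end, add FOLLOW(S)

The FOLLOW sets referred to above (computed the same way, to a fixed point):
  FOLLOW(S) = { $ }

Taking the union: FOLLOW(A) = { $ }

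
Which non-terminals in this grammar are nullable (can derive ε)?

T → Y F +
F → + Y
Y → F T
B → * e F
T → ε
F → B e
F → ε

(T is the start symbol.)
{ 'F', 'T', 'Y' }

A non-terminal is nullable if it can derive ε (the empty string): either it has an ε-production, or it has a production whose right-hand side consists entirely of nullable non-terminals.

ε-productions: T → ε, F → ε
So T, F are immediately nullable.
Y → F T: every symbol on the right is nullable, so Y is nullable too.
No further non-terminal can be added: every production for the remaining non-terminals contains a terminal or a non-nullable non-terminal.
Nullable = { 'F', 'T', 'Y' }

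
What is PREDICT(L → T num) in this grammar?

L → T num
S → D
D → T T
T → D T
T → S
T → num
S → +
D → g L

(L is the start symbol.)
PREDICT(L → T num) = (FIRST(RHS) \ {ε}) ∪ (FOLLOW(L) if ε ∈ FIRST(RHS), i.e. RHS ⇒* ε)
FIRST(T) = { '+', 'g', 'num' }
FIRST(T num) = { '+', 'g', 'num' }
ε ∉ FIRST(T num), so FOLLOW(L) is not added.
PREDICT(L → T num) = { '+', 'g', 'num' }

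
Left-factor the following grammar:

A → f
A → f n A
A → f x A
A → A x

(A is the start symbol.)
A → f A'
A' → ε
A' → n A
A' → x A
A → A x

Left-factoring transforms A → αβ₁ | αβ₂ into A → αA' and A' → β₁ | β₂
(α is the longest common prefix among the alternatives). Repeat until
no nonterminal has two alternatives with a common prefix.

Round 1: A has alternatives sharing prefix 'f'. Introduce A': A → f A'
  Add: A' → ε
  Add: A' → n A
  Add: A' → x A

No remaining common prefixes — done.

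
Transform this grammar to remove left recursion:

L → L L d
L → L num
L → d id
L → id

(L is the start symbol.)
L is directly left-recursive. The standard transformation for
  A → A α₁ | ... | A α_m | β₁ | ... | β_n
is
  A  → β₁ A' | ... | β_n A'
  A' → α₁ A' | ... | α_m A' | ε

L → d id becomes L → d id L'
L → id becomes L → id L'
L → L L d becomes L' → L d L'
L → L num becomes L' → num L'
Add L' → ε

Resulting grammar:
L → d id L'
L → id L'
L' → L d L'
L' → num L'
L' → ε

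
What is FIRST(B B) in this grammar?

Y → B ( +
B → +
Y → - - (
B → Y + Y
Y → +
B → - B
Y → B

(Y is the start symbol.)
{ '+', '-' }

FIRST sets of the non-terminals involved (from the grammar, by fixed-point iteration):
  FIRST(B) = { '+', '-' }

To compute FIRST(B B), process the symbols left to right:
Symbol B is a non-terminal. Add FIRST(B) \ {ε} = { '+', '-' }
B is not nullable (ε ∉ FIRST(B)), so stop here.
FIRST(B B) = { '+', '-' }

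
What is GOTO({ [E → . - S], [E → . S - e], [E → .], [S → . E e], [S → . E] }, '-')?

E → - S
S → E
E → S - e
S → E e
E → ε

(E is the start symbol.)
{ [E → - . S], [E → . - S], [E → . S - e], [E → .], [S → . E e], [S → . E] }

GOTO(I, '-') = CLOSURE({ [A → αX.β] : [A → α.Xβ] ∈ I, X = '-' })

Items with dot before '-', with the dot advanced:
  [E → . - S] → [E → - . S]
Closure of the advanced items:
  [E → - . S] has the dot before S: add [S → . E], [S → . E e]
  [S → . E] has the dot before E: add [E → . - S], [E → . S - e], [E → .]

GOTO = { [E → - . S], [E → . - S], [E → . S - e], [E → .], [S → . E e], [S → . E] }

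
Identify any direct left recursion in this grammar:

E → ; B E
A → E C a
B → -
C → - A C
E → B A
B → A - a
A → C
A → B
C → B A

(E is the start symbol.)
No direct left recursion

Direct left recursion occurs when N → N α for some non-terminal N (the right-hand side begins with the left-hand side itself).

E → ; B E: starts with ';'
A → E C a: starts with E
B → -: starts with '-'
C → - A C: starts with '-'
E → B A: starts with B
B → A - a: starts with A
A → C: starts with C
A → B: starts with B
C → B A: starts with B

No direct left recursion found.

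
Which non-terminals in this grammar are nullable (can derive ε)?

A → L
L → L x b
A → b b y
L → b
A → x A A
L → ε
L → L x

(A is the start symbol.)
ε-productions: L → ε
So L is immediately nullable.
A → L: every symbol on the right is nullable, so A is nullable too.
Every non-terminal is now nullable.
Nullable = { 'A', 'L' }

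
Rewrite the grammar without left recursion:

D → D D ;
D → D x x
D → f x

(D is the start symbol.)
D is directly left-recursive. The standard transformation for
  A → A α₁ | ... | A α_m | β₁ | ... | β_n
is
  A  → β₁ A' | ... | β_n A'
  A' → α₁ A' | ... | α_m A' | ε

D → f x becomes D → f x D'
D → D D ; becomes D' → D ; D'
D → D x x becomes D' → x x D'
Add D' → ε

Resulting grammar:
D → f x D'
D' → D ; D'
D' → x x D'
D' → ε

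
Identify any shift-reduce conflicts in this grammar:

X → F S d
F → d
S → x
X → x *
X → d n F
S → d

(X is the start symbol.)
Yes — I3: [F → d .] vs [X → d . n F]

A shift-reduce conflict occurs when an LR(0) state has both:
  - a complete (reduce) item [A → α .] (dot at the end), and
  - a shift item [B → β . c γ] (dot before a terminal).

Augment with X' → X and build the canonical LR(0) collection (I0 = CLOSURE({[X' → . X]}), then GOTO on every symbol after a dot until no new states appear). It has 13 states:
  I0: { [F → . d], [X → . F S d], [X → . d n F], [X → . x *], [X' → . X] }  — shift
  I1: { [S → . d], [S → . x], [X → F . S d] }  — shift
  I2: { [X' → X .] }  — accept
  I3: { [F → d .], [X → d . n F] }  — shift, reduce
  I4: { [X → x . *] }  — shift
  I5: { [X → x * .] }  — reduce
  I6: { [F → . d], [X → d n . F] }  — shift
  I7: { [X → d n F .] }  — reduce
  I8: { [F → d .] }  — reduce
  I9: { [X → F S . d] }  — shift
  I10: { [S → d .] }  — reduce
  I11: { [S → x .] }  — reduce
  I12: { [X → F S d .] }  — reduce

I3 contains reduce item [F → d .] and shift item [X → d . n F] — shift-reduce conflict.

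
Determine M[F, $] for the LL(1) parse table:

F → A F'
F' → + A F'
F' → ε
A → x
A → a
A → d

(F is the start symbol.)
To find M[F, $], we find productions for F where $ is in the predict set (PREDICT(N → α) = (FIRST(α) \ {ε}) ∪ (FOLLOW(N) if α ⇒* ε)).

Relevant sets:
  FIRST(A) = { 'a', 'd', 'x' }

F → A F': PREDICT = { 'a', 'd', 'x' }

M[F, $] is empty (no production applies)

Answer: Empty (error entry)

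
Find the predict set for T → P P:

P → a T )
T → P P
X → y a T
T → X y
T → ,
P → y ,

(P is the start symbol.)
PREDICT(T → P P) = (FIRST(RHS) \ {ε}) ∪ (FOLLOW(T) if ε ∈ FIRST(RHS), i.e. RHS ⇒* ε)
FIRST(P) = { 'a', 'y' }
FIRST(P P) = { 'a', 'y' }
ε ∉ FIRST(P P), so FOLLOW(T) is not added.
PREDICT(T → P P) = { 'a', 'y' }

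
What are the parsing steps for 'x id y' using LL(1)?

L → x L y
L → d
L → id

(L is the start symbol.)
LL(1) parsing maintains a stack (initially the start symbol over $) and the input. At each step: if the stack top is a terminal, match it against the current input token; if it is a non-terminal N, replace it with the RHS of M[N, lookahead] (the unique production whose predict set contains the lookahead).

Stack is shown with the top on the left.

Stack    Input     Action
-------------------------
L $      x id y $  output L → x L y
x L y $  x id y $  match 'x'
L y $    id y $    output L → id
id y $   id y $    match 'id'
y $      y $       match 'y'
$        $         accept

The string is accepted.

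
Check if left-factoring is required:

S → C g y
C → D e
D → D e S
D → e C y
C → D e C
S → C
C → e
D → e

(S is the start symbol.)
Yes, S has productions with common prefix 'C'; C has productions with common prefix 'D e'; D has productions with common prefix 'e'

Left-factoring is needed when two productions for the same non-terminal
share a common prefix on the right-hand side.

Productions for S:
  S → C g y
  S → C
Productions for C:
  C → D e
  C → D e C
  C → e
Productions for D:
  D → D e S
  D → e C y
  D → e

Found common prefix 'C' in productions for S
Found common prefix 'D e' in productions for C
Found common prefix 'e' in productions for D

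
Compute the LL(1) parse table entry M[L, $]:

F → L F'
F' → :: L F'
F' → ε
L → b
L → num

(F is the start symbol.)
To find M[L, $], we find productions for L where $ is in the predict set (PREDICT(N → α) = (FIRST(α) \ {ε}) ∪ (FOLLOW(N) if α ⇒* ε)).

L → b: PREDICT = { 'b' }
L → num: PREDICT = { 'num' }

M[L, $] is empty (no production applies)

Answer: Empty (error entry)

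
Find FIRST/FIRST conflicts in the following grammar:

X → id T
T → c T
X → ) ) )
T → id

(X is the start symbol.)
No FIRST/FIRST conflicts.

Productions for X:
  X → id T: FIRST = { 'id' }
  X → ) ) ): FIRST = { ')' }
Productions for T:
  T → c T: FIRST = { 'c' }
  T → id: FIRST = { 'id' }

All alternatives of each non-terminal have pairwise disjoint FIRST sets.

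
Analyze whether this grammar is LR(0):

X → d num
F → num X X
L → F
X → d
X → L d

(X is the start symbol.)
Augment with X' → X and build the canonical LR(0) collection (I0 = CLOSURE({[X' → . X]}), then GOTO on every symbol after a dot until no new states appear). It has 10 states:
  I0: { [F → . num X X], [L → . F], [X → . L d], [X → . d num], [X → . d], [X' → . X] }  — shift
  I1: { [L → F .] }  — reduce
  I2: { [X → L . d] }  — shift
  I3: { [X' → X .] }  — accept
  I4: { [X → d . num], [X → d .] }  — shift, reduce
  I5: { [F → . num X X], [F → num . X X], [L → . F], [X → . L d], [X → . d num], [X → . d] }  — shift
  I6: { [F → . num X X], [F → num X . X], [L → . F], [X → . L d], [X → . d num], [X → . d] }  — shift
  I7: { [F → num X X .] }  — reduce
  I8: { [X → d num .] }  — reduce
  I9: { [X → L d .] }  — reduce

Conflict in state I4:
  Shift-reduce conflict between [X → d .] and [X → d . num]
So the grammar is NOT LR(0).

Answer: No. Shift-reduce conflict between [X → d .] and [X → d . num]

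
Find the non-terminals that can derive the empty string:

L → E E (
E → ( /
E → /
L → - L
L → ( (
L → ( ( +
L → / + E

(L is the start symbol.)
A non-terminal is nullable if it can derive ε (the empty string): either it has an ε-production, or it has a production whose right-hand side consists entirely of nullable non-terminals.

There are no ε-productions, so no non-terminal can derive ε.
No non-terminals are nullable.

Answer: None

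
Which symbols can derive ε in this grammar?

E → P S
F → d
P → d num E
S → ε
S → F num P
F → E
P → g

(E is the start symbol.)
A non-terminal is nullable if it can derive ε (the empty string): either it has an ε-production, or it has a production whose right-hand side consists entirely of nullable non-terminals.

ε-productions: S → ε
So S is immediately nullable.
No further non-terminal can be added: every production for the remaining non-terminals contains a terminal or a non-nullable non-terminal.
Nullable = { 'S' }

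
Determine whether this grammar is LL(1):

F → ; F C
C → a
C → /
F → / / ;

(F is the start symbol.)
A grammar is LL(1) if for each non-terminal N with multiple productions, the predict sets of those productions are pairwise disjoint, where PREDICT(N → α) = (FIRST(α) \ {ε}) ∪ (FOLLOW(N) if α ⇒* ε).

For F:
  PREDICT(F → ';' F C) = { ';' }
  PREDICT(F → '/' '/' ';') = { '/' }
For C:
  PREDICT(C → a) = { 'a' }
  PREDICT(C → '/') = { '/' }

All predict sets are disjoint. The grammar IS LL(1).

Answer: Yes, the grammar is LL(1).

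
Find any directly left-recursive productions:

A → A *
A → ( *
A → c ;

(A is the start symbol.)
A → A *: LEFT RECURSIVE (starts with A)
A → ( *: starts with '('
A → c ;: starts with c

The grammar has direct left recursion on: A.

Answer: Yes, A is left-recursive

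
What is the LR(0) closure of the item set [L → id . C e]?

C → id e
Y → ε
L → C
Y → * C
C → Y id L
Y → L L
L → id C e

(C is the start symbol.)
To compute CLOSURE, for each item [A → α.Bβ] where B is a non-terminal, add [B → .γ] for all productions B → γ; repeat for the newly added items until nothing changes.

Start with: [L → id . C e]
  [L → id . C e] has the dot before C: add [C → . id e], [C → . Y id L]
  [C → . Y id L] has the dot before Y: add [Y → .], [Y → . * C], [Y → . L L]
  [Y → . L L] has the dot before L: add [L → . C], [L → . id C e]
No further items can be added.

CLOSURE = { [C → . Y id L], [C → . id e], [L → . C], [L → . id C e], [L → id . C e], [Y → . * C], [Y → . L L], [Y → .] }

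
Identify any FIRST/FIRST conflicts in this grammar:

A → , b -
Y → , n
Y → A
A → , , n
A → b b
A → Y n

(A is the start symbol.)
A FIRST/FIRST conflict occurs when two productions N → α and N → β for the same non-terminal have FIRST(α) ∩ FIRST(β) ≠ ∅ (with ε ∈ FIRST of a nullable right-hand side, so two nullable alternatives also conflict).

FIRST sets of the non-terminals at (or reachable through a nullable prefix from) the front of some alternative:
  FIRST(Y) = { ',', 'b' }
  FIRST(A) = { ',', 'b' }

Productions for A:
  A → , b -: FIRST = { ',' }
  A → , , n: FIRST = { ',' }
  A → b b: FIRST = { 'b' }
  A → Y n: FIRST = { ',', 'b' }
Productions for Y:
  Y → , n: FIRST = { ',' }
  Y → A: FIRST = { ',', 'b' }

Conflict for A: A → , b - and A → , , n
  Overlap: { ',' }
Conflict for A: A → , b - and A → Y n
  Overlap: { ',' }
Conflict for A: A → , , n and A → Y n
  Overlap: { ',' }
Conflict for A: A → b b and A → Y n
  Overlap: { 'b' }
Conflict for Y: Y → , n and Y → A
  Overlap: { ',' }

Answer: Yes. A → ',' b '-' / A → ',' ',' n on { ',' }; A → ',' b '-' / A → Y n on { ',' }; A → ',' ',' n / A → Y n on { ',' }; A → b b / A → Y n on { 'b' }; Y → ',' n / Y → A on { ',' }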